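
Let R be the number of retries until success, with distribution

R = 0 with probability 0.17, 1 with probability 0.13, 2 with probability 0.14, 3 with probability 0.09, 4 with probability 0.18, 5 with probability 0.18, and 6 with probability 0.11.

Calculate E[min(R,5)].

E[min(R,5)] = Σ min(r,5)·P(R=r)
 = 0·0.17 + 1·0.13 + 2·0.14 + 3·0.09 + 4·0.18 + 5·0.18 + 5·0.11
 = 0 + 0.13 + 0.28 + 0.27 + 0.72 + 0.9 + 0.55
 = 2.85

2.85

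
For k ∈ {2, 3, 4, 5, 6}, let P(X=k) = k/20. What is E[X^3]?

113.7

E[X^3] = Σ x^3·P(X=x)
 = 8·1/10 + 27·3/20 + 64·1/5 + 125·1/4 + 216·3/10
 = 4/5 + 81/20 + 64/5 + 125/4 + 324/5
 = 1137/10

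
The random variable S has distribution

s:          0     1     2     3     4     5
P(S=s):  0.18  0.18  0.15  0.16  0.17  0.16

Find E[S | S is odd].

2.92

P(S is odd) = 0.18 + 0.16 + 0.16 = 0.5.
E[S | S is odd] = [1·0.18 + 3·0.16 + 5·0.16] / 0.5
 = 1.46 / 0.5
 = 73/25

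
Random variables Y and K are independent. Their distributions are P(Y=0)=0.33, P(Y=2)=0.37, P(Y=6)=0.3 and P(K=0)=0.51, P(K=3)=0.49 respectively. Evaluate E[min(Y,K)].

0.8036

E[min(Y,K)] = Σ_y Σ_k min(y,k) · P(Y=y)P(K=k)
 = 0·0.1683 + 0·0.1617 + 0·0.1887 + 2·0.1813 + 0·0.153 + 3·0.147
 = 0 + 0 + 0 + 0.3626 + 0 + 0.441
 = 0.8036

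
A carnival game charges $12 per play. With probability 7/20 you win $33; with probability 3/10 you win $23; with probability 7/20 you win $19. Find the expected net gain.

E[payout] = 33·7/20 + 23·3/10 + 19·7/20
 = 231/20 + 69/10 + 133/20
 = 251/10
Net = 251/10 - 12 = 131/10

13.1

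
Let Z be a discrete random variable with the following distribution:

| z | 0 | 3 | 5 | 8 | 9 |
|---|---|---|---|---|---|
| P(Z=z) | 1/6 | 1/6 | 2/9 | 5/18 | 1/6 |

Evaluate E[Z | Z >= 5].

P(Z >= 5) = 2/9 + 5/18 + 1/6 = 2/3.
E[Z | Z >= 5] = [5·2/9 + 8·5/18 + 9·1/6] / (2/3)
 = 29/6 / (2/3)
 = 29/4

7.25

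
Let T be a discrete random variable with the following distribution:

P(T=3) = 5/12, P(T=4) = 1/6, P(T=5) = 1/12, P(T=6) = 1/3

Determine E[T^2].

20.5

E[T^2] = Σ t^2·P(T=t)
 = 9·5/12 + 16·1/6 + 25·1/12 + 36·1/3
 = 15/4 + 8/3 + 25/12 + 12
 = 41/2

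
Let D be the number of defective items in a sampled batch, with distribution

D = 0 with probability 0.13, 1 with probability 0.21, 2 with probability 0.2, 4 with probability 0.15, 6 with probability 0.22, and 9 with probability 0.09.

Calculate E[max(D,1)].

3.47

E[max(D,1)] = Σ max(d,1)·P(D=d)
 = 1·0.13 + 1·0.21 + 2·0.2 + 4·0.15 + 6·0.22 + 9·0.09
 = 0.13 + 0.21 + 0.4 + 0.6 + 1.32 + 0.81
 = 3.47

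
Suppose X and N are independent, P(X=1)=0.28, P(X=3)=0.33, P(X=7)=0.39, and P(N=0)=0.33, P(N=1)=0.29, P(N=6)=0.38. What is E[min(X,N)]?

1.6618

E[min(X,N)] = Σ_x Σ_n min(x,n) · P(X=x)P(N=n)
 = 0·0.0924 + 1·0.0812 + 1·0.1064 + 0·0.1089 + 1·0.0957 + 3·0.1254 + 0·0.1287 + 1·0.1131 + 6·0.1482
 = 0 + 0.0812 + 0.1064 + 0 + 0.0957 + 0.3762 + 0 + 0.1131 + 0.8892
 = 1.6618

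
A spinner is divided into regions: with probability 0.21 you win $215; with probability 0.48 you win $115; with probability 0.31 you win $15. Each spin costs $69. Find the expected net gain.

E[payout] = 215·0.21 + 115·0.48 + 15·0.31
 = 45.15 + 55.2 + 4.65
 = 105
Net = 105 - 69 = 36

36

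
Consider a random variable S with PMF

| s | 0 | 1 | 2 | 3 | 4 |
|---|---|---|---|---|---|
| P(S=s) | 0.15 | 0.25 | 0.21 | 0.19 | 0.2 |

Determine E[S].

2.04

E[S] = Σ s·P(S=s)
 = 0·0.15 + 1·0.25 + 2·0.21 + 3·0.19 + 4·0.2
 = 0 + 0.25 + 0.42 + 0.57 + 0.8
 = 2.04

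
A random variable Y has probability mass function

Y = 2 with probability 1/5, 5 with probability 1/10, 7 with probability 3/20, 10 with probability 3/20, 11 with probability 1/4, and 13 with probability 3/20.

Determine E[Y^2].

81.25

E[Y^2] = Σ y^2·P(Y=y)
 = 4·1/5 + 25·1/10 + 49·3/20 + 100·3/20 + 121·1/4 + 169·3/20
 = 4/5 + 5/2 + 147/20 + 15 + 121/4 + 507/20
 = 325/4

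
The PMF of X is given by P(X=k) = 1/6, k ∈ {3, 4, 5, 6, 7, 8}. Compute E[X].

E[X] = Σ x·P(X=x)
 = 3·1/6 + 4·1/6 + 5·1/6 + 6·1/6 + 7·1/6 + 8·1/6
 = 1/2 + 2/3 + 5/6 + 1 + 7/6 + 4/3
 = 11/2

5.5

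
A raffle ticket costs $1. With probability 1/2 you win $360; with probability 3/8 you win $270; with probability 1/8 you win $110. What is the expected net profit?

E[payout] = 360·1/2 + 270·3/8 + 110·1/8
 = 180 + 405/4 + 55/4
 = 295
Net = 295 - 1 = 294

294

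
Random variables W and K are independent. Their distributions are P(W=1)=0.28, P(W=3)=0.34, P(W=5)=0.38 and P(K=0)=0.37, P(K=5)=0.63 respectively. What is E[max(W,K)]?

E[max(W,K)] = Σ_w Σ_k max(w,k) · P(W=w)P(K=k)
 = 1·0.1036 + 5·0.1764 + 3·0.1258 + 5·0.2142 + 5·0.1406 + 5·0.2394
 = 0.1036 + 0.882 + 0.3774 + 1.071 + 0.703 + 1.197
 = 4.334

4.334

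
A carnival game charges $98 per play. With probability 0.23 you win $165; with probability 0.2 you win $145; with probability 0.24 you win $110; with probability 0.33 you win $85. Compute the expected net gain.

E[payout] = 165·0.23 + 145·0.2 + 110·0.24 + 85·0.33
 = 37.95 + 29 + 26.4 + 28.05
 = 121.4
Net = 121.4 - 98 = 23.4

23.4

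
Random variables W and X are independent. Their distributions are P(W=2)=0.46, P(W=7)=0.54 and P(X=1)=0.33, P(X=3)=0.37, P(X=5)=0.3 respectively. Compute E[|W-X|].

E[|W-X|] = Σ_w Σ_x |w-x| · P(W=w)P(X=x)
 = 1·0.1518 + 1·0.1702 + 3·0.138 + 6·0.1782 + 4·0.1998 + 2·0.162
 = 0.1518 + 0.1702 + 0.414 + 1.0692 + 0.7992 + 0.324
 = 2.9284

2.9284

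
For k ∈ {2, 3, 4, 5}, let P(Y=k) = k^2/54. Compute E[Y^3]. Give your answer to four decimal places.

81.9259

E[Y^3] = Σ y^3·P(Y=y)
 = 8·2/27 + 27·1/6 + 64·8/27 + 125·25/54
 = 16/27 + 9/2 + 512/27 + 3125/54
 = 2212/27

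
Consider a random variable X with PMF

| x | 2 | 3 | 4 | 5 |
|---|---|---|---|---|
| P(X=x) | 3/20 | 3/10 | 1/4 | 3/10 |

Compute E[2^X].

E[2^X] = Σ 2^x·P(X=x)
 = 4·3/20 + 8·3/10 + 16·1/4 + 32·3/10
 = 3/5 + 12/5 + 4 + 48/5
 = 83/5

16.6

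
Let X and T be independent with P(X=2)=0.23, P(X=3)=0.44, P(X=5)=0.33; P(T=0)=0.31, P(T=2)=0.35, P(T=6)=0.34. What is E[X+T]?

6.17

E[X+T] = Σ_x Σ_t (x+t) · P(X=x)P(T=t)
 = 2·0.0713 + 4·0.0805 + 8·0.0782 + 3·0.1364 + 5·0.154 + 9·0.1496 + 5·0.1023 + 7·0.1155 + 11·0.1122
 = 0.1426 + 0.322 + 0.6256 + 0.4092 + 0.77 + 1.3464 + 0.5115 + 0.8085 + 1.2342
 = 6.17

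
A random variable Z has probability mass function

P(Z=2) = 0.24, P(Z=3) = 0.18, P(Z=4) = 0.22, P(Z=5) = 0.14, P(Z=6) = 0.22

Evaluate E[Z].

3.92

E[Z] = Σ z·P(Z=z)
 = 2·0.24 + 3·0.18 + 4·0.22 + 5·0.14 + 6·0.22
 = 0.48 + 0.54 + 0.88 + 0.7 + 1.32
 = 3.92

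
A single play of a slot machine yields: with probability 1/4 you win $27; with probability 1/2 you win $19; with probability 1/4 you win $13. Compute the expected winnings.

E[payout] = 27·1/4 + 19·1/2 + 13·1/4
 = 27/4 + 19/2 + 13/4
 = 39/2

19.5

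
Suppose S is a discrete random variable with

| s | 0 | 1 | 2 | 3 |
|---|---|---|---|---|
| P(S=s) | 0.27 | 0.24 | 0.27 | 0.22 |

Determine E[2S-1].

E[2S-1] = Σ (2s-1)·P(S=s)
 = (-1)·0.27 + 1·0.24 + 3·0.27 + 5·0.22
 = (-0.27) + 0.24 + 0.81 + 1.1
 = 1.88

1.88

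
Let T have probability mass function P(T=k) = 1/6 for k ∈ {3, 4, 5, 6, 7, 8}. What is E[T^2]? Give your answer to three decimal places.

E[T^2] = Σ t^2·P(T=t)
 = 9·1/6 + 16·1/6 + 25·1/6 + 36·1/6 + 49·1/6 + 64·1/6
 = 3/2 + 8/3 + 25/6 + 6 + 49/6 + 32/3
 = 199/6

33.167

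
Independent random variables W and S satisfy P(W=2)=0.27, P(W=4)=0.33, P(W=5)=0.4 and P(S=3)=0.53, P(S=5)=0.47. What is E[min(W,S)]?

E[min(W,S)] = Σ_w Σ_s min(w,s) · P(W=w)P(S=s)
 = 2·0.1431 + 2·0.1269 + 3·0.1749 + 4·0.1551 + 3·0.212 + 5·0.188
 = 0.2862 + 0.2538 + 0.5247 + 0.6204 + 0.636 + 0.94
 = 3.2611

3.2611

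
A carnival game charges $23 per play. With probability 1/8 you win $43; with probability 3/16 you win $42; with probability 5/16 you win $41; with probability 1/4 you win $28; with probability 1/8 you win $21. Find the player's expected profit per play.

12.6875

E[payout] = 43·1/8 + 42·3/16 + 41·5/16 + 28·1/4 + 21·1/8
 = 43/8 + 63/8 + 205/16 + 7 + 21/8
 = 571/16
Net = 571/16 - 23 = 203/16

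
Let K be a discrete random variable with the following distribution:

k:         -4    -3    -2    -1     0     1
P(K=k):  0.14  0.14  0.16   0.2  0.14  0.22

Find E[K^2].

E[K^2] = Σ k^2·P(K=k)
 = 16·0.14 + 9·0.14 + 4·0.16 + 1·0.2 + 0·0.14 + 1·0.22
 = 2.24 + 1.26 + 0.64 + 0.2 + 0 + 0.22
 = 4.56

4.56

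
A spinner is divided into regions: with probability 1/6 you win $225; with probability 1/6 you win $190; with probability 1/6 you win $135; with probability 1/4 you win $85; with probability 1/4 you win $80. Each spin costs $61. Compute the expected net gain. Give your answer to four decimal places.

E[payout] = 225·1/6 + 190·1/6 + 135·1/6 + 85·1/4 + 80·1/4
 = 75/2 + 95/3 + 45/2 + 85/4 + 20
 = 1595/12
Net = 1595/12 - 61 = 863/12

71.9167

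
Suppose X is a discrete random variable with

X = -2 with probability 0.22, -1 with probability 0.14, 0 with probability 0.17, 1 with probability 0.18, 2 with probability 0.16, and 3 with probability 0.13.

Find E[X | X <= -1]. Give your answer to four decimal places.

-1.6111

P(X <= -1) = 0.22 + 0.14 = 0.36.
E[X | X <= -1] = [(-2)·0.22 + (-1)·0.14] / 0.36
 = -0.58 / 0.36
 = -29/18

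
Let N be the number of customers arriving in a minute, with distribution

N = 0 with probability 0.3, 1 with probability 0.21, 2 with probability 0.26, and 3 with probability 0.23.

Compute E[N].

E[N] = Σ n·P(N=n)
 = 0·0.3 + 1·0.21 + 2·0.26 + 3·0.23
 = 0 + 0.21 + 0.52 + 0.69
 = 1.42

1.42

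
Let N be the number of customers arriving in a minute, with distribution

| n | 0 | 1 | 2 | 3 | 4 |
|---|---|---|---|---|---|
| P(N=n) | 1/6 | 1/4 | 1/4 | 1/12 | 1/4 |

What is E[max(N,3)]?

E[max(N,3)] = Σ max(n,3)·P(N=n)
 = 3·1/6 + 3·1/4 + 3·1/4 + 3·1/12 + 4·1/4
 = 1/2 + 3/4 + 3/4 + 1/4 + 1
 = 13/4

3.25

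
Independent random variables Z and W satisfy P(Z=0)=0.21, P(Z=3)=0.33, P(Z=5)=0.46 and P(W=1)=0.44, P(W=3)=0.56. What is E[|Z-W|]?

2.0604

E[|Z-W|] = Σ_z Σ_w |z-w| · P(Z=z)P(W=w)
 = 1·0.0924 + 3·0.1176 + 2·0.1452 + 0·0.1848 + 4·0.2024 + 2·0.2576
 = 0.0924 + 0.3528 + 0.2904 + 0 + 0.8096 + 0.5152
 = 2.0604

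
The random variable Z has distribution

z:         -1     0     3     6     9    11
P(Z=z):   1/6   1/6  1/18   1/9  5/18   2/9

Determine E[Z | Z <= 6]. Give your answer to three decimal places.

1.333

P(Z <= 6) = 1/6 + 1/6 + 1/18 + 1/9 = 1/2.
E[Z | Z <= 6] = [(-1)·1/6 + 0·1/6 + 3·1/18 + 6·1/9] / (1/2)
 = 2/3 / (1/2)
 = 4/3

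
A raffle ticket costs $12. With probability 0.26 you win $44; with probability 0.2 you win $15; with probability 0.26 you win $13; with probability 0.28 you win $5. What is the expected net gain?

E[payout] = 44·0.26 + 15·0.2 + 13·0.26 + 5·0.28
 = 11.44 + 3 + 3.38 + 1.4
 = 19.22
Net = 19.22 - 12 = 7.22

7.22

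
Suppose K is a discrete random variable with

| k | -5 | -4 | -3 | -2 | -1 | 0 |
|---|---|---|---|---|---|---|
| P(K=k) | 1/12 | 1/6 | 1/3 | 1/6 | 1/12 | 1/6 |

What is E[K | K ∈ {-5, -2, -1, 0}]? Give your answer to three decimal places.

-1.667

P(K ∈ {-5, -2, -1, 0}) = 1/12 + 1/6 + 1/12 + 1/6 = 1/2.
E[K | K ∈ {-5, -2, -1, 0}] = [(-5)·1/12 + (-2)·1/6 + (-1)·1/12 + 0·1/6] / (1/2)
 = -5/6 / (1/2)
 = -5/3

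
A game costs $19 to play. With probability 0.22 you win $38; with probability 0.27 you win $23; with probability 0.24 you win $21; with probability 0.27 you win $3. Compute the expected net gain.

E[payout] = 38·0.22 + 23·0.27 + 21·0.24 + 3·0.27
 = 8.36 + 6.21 + 5.04 + 0.81
 = 20.42
Net = 20.42 - 19 = 1.42

1.42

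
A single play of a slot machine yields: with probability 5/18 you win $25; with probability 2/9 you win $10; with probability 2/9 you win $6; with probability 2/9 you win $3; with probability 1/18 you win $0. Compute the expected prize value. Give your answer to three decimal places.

E[payout] = 25·5/18 + 10·2/9 + 6·2/9 + 3·2/9 + 0·1/18
 = 125/18 + 20/9 + 4/3 + 2/3 + 0
 = 67/6

11.167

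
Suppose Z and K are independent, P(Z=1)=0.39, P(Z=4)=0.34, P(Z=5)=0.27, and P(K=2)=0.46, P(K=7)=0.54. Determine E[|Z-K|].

E[|Z-K|] = Σ_z Σ_k |z-k| · P(Z=z)P(K=k)
 = 1·0.1794 + 6·0.2106 + 2·0.1564 + 3·0.1836 + 3·0.1242 + 2·0.1458
 = 0.1794 + 1.2636 + 0.3128 + 0.5508 + 0.3726 + 0.2916
 = 2.9708

2.9708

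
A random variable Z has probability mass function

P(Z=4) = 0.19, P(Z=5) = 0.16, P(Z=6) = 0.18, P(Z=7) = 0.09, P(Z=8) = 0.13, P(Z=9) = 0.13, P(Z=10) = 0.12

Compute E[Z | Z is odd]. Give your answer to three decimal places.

6.842

P(Z is odd) = 0.16 + 0.09 + 0.13 = 0.38.
E[Z | Z is odd] = [5·0.16 + 7·0.09 + 9·0.13] / 0.38
 = 2.6 / 0.38
 = 130/19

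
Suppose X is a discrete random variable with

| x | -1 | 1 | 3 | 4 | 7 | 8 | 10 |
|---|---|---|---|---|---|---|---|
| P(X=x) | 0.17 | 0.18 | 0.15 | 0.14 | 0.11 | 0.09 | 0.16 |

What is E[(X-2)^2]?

E[(X-2)^2] = Σ (x-2)^2·P(X=x)
 = 9·0.17 + 1·0.18 + 1·0.15 + 4·0.14 + 25·0.11 + 36·0.09 + 64·0.16
 = 1.53 + 0.18 + 0.15 + 0.56 + 2.75 + 3.24 + 10.24
 = 18.65

18.65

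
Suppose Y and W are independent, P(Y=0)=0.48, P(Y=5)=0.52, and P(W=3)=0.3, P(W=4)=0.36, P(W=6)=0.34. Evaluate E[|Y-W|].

E[|Y-W|] = Σ_y Σ_w |y-w| · P(Y=y)P(W=w)
 = 3·0.144 + 4·0.1728 + 6·0.1632 + 2·0.156 + 1·0.1872 + 1·0.1768
 = 0.432 + 0.6912 + 0.9792 + 0.312 + 0.1872 + 0.1768
 = 2.7784

2.7784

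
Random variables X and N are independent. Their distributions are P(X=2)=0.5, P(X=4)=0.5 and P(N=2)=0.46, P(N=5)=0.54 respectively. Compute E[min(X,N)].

E[min(X,N)] = Σ_x Σ_n min(x,n) · P(X=x)P(N=n)
 = 2·0.23 + 2·0.27 + 2·0.23 + 4·0.27
 = 0.46 + 0.54 + 0.46 + 1.08
 = 2.54

2.54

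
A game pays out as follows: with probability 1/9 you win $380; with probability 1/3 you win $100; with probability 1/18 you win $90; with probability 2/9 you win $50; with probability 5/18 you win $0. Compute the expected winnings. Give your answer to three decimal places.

91.667

E[payout] = 380·1/9 + 100·1/3 + 90·1/18 + 50·2/9 + 0·5/18
 = 380/9 + 100/3 + 5 + 100/9 + 0
 = 275/3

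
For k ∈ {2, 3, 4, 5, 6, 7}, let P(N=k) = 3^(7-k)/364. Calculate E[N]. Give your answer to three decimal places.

2.492

E[N] = Σ n·P(N=n)
 = 2·243/364 + 3·81/364 + 4·27/364 + 5·9/364 + 6·3/364 + 7·1/364
 = 243/182 + 243/364 + 27/91 + 45/364 + 9/182 + 1/52
 = 907/364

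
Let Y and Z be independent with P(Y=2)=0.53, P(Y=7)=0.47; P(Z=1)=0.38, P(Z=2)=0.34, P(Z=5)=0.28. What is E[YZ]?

E[YZ] = Σ_y Σ_z yz · P(Y=y)P(Z=z)
 = 2·0.2014 + 4·0.1802 + 10·0.1484 + 7·0.1786 + 14·0.1598 + 35·0.1316
 = 0.4028 + 0.7208 + 1.484 + 1.2502 + 2.2372 + 4.606
 = 10.701

10.701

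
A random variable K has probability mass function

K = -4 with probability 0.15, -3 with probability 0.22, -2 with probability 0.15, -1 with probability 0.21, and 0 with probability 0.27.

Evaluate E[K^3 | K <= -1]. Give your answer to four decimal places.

-23.2192

P(K <= -1) = 0.15 + 0.22 + 0.15 + 0.21 = 0.73.
E[K^3 | K <= -1] = [(-64)·0.15 + (-27)·0.22 + (-8)·0.15 + (-1)·0.21] / 0.73
 = -16.95 / 0.73
 = -1695/73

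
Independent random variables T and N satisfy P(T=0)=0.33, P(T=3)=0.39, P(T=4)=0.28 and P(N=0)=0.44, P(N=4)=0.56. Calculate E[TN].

E[TN] = Σ_t Σ_n tn · P(T=t)P(N=n)
 = 0·0.1452 + 0·0.1848 + 0·0.1716 + 12·0.2184 + 0·0.1232 + 16·0.1568
 = 0 + 0 + 0 + 2.6208 + 0 + 2.5088
 = 5.1296

5.1296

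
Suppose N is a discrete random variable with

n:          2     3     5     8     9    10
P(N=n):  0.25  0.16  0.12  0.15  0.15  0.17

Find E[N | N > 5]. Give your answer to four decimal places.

P(N > 5) = 0.15 + 0.15 + 0.17 = 0.47.
E[N | N > 5] = [8·0.15 + 9·0.15 + 10·0.17] / 0.47
 = 4.25 / 0.47
 = 425/47

9.0426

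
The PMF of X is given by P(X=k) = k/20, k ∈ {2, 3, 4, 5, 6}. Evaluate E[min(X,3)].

E[min(X,3)] = Σ min(x,3)·P(X=x)
 = 2·1/10 + 3·3/20 + 3·1/5 + 3·1/4 + 3·3/10
 = 1/5 + 9/20 + 3/5 + 3/4 + 9/10
 = 29/10

2.9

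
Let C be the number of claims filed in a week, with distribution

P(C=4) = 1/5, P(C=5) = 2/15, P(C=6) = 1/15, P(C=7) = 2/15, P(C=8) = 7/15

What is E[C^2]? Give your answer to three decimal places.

45.333

E[C^2] = Σ c^2·P(C=c)
 = 16·1/5 + 25·2/15 + 36·1/15 + 49·2/15 + 64·7/15
 = 16/5 + 10/3 + 12/5 + 98/15 + 448/15
 = 136/3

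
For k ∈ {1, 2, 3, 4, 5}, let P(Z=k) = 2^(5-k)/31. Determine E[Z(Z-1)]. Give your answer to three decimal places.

E[Z(Z-1)] = Σ z(z-1)·P(Z=z)
 = 0·16/31 + 2·8/31 + 6·4/31 + 12·2/31 + 20·1/31
 = 0 + 16/31 + 24/31 + 24/31 + 20/31
 = 84/31

2.710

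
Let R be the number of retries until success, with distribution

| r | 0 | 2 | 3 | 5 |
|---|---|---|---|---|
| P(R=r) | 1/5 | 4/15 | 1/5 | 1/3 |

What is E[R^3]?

E[R^3] = Σ r^3·P(R=r)
 = 0·1/5 + 8·4/15 + 27·1/5 + 125·1/3
 = 0 + 32/15 + 27/5 + 125/3
 = 246/5

49.2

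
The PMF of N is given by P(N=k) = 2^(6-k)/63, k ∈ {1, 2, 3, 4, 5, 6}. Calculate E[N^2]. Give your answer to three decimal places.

5.048

E[N^2] = Σ n^2·P(N=n)
 = 1·32/63 + 4·16/63 + 9·8/63 + 16·4/63 + 25·2/63 + 36·1/63
 = 32/63 + 64/63 + 8/7 + 64/63 + 50/63 + 4/7
 = 106/21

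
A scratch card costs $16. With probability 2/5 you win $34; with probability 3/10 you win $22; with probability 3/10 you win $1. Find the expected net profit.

E[payout] = 34·2/5 + 22·3/10 + 1·3/10
 = 68/5 + 33/5 + 3/10
 = 41/2
Net = 41/2 - 16 = 9/2

4.5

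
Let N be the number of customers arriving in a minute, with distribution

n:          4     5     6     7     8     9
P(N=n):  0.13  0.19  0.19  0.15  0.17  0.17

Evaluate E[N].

6.55

E[N] = Σ n·P(N=n)
 = 4·0.13 + 5·0.19 + 6·0.19 + 7·0.15 + 8·0.17 + 9·0.17
 = 0.52 + 0.95 + 1.14 + 1.05 + 1.36 + 1.53
 = 6.55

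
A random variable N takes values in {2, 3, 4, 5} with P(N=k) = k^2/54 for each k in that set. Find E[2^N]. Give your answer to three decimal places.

E[2^N] = Σ 2^n·P(N=n)
 = 4·2/27 + 8·1/6 + 16·8/27 + 32·25/54
 = 8/27 + 4/3 + 128/27 + 400/27
 = 572/27

21.185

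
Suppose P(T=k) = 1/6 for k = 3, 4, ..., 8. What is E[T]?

5.5

E[T] = Σ t·P(T=t)
 = 3·1/6 + 4·1/6 + 5·1/6 + 6·1/6 + 7·1/6 + 8·1/6
 = 1/2 + 2/3 + 5/6 + 1 + 7/6 + 4/3
 = 11/2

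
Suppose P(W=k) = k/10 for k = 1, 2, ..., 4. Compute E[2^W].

E[2^W] = Σ 2^w·P(W=w)
 = 2·1/10 + 4·1/5 + 8·3/10 + 16·2/5
 = 1/5 + 4/5 + 12/5 + 32/5
 = 49/5

9.8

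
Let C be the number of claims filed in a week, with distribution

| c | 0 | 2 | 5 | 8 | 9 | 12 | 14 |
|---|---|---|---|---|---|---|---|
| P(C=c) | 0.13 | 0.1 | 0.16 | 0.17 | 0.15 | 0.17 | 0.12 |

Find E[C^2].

75.43

E[C^2] = Σ c^2·P(C=c)
 = 0·0.13 + 4·0.1 + 25·0.16 + 64·0.17 + 81·0.15 + 144·0.17 + 196·0.12
 = 0 + 0.4 + 4 + 10.88 + 12.15 + 24.48 + 23.52
 = 75.43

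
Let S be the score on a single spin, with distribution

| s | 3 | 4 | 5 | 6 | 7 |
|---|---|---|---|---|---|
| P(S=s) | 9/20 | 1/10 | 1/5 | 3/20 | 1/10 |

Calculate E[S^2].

E[S^2] = Σ s^2·P(S=s)
 = 9·9/20 + 16·1/10 + 25·1/5 + 36·3/20 + 49·1/10
 = 81/20 + 8/5 + 5 + 27/5 + 49/10
 = 419/20

20.95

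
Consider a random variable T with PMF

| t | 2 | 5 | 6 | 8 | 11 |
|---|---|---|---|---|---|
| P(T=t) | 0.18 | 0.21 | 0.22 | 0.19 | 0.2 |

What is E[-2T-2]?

E[-2T-2] = Σ (-2t-2)·P(T=t)
 = (-6)·0.18 + (-12)·0.21 + (-14)·0.22 + (-18)·0.19 + (-24)·0.2
 = (-1.08) + (-2.52) + (-3.08) + (-3.42) + (-4.8)
 = -14.9

-14.9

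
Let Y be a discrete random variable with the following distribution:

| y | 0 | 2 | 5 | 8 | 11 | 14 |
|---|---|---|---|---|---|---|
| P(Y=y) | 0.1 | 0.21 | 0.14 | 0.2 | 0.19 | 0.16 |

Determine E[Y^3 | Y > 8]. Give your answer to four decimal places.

1976.9429

P(Y > 8) = 0.19 + 0.16 = 0.35.
E[Y^3 | Y > 8] = [1331·0.19 + 2744·0.16] / 0.35
 = 691.93 / 0.35
 = 69193/35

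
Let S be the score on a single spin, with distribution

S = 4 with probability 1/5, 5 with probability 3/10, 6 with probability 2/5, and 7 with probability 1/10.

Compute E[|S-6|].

0.8

E[|S-6|] = Σ |s-6|·P(S=s)
 = 2·1/5 + 1·3/10 + 0·2/5 + 1·1/10
 = 2/5 + 3/10 + 0 + 1/10
 = 4/5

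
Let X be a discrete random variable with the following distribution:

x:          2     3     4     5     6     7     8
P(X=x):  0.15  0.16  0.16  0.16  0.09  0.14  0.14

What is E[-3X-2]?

E[-3X-2] = Σ (-3x-2)·P(X=x)
 = (-8)·0.15 + (-11)·0.16 + (-14)·0.16 + (-17)·0.16 + (-20)·0.09 + (-23)·0.14 + (-26)·0.14
 = (-1.2) + (-1.76) + (-2.24) + (-2.72) + (-1.8) + (-3.22) + (-3.64)
 = -16.58

-16.58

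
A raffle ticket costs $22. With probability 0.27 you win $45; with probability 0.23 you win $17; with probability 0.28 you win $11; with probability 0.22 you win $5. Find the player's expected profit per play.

E[payout] = 45·0.27 + 17·0.23 + 11·0.28 + 5·0.22
 = 12.15 + 3.91 + 3.08 + 1.1
 = 20.24
Net = 20.24 - 22 = -1.76

-1.76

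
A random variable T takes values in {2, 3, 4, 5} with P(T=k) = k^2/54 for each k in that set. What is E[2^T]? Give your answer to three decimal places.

21.185

E[2^T] = Σ 2^t·P(T=t)
 = 4·2/27 + 8·1/6 + 16·8/27 + 32·25/54
 = 8/27 + 4/3 + 128/27 + 400/27
 = 572/27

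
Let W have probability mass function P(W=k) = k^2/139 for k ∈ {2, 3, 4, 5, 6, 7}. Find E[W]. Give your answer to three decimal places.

E[W] = Σ w·P(W=w)
 = 2·4/139 + 3·9/139 + 4·16/139 + 5·25/139 + 6·36/139 + 7·49/139
 = 8/139 + 27/139 + 64/139 + 125/139 + 216/139 + 343/139
 = 783/139

5.633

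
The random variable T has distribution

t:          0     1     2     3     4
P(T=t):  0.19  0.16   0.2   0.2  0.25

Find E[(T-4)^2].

E[(T-4)^2] = Σ (t-4)^2·P(T=t)
 = 16·0.19 + 9·0.16 + 4·0.2 + 1·0.2 + 0·0.25
 = 3.04 + 1.44 + 0.8 + 0.2 + 0
 = 5.48

5.48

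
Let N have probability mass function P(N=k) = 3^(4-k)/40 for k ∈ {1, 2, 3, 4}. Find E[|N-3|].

E[|N-3|] = Σ |n-3|·P(N=n)
 = 2·27/40 + 1·9/40 + 0·3/40 + 1·1/40
 = 27/20 + 9/40 + 0 + 1/40
 = 8/5

1.6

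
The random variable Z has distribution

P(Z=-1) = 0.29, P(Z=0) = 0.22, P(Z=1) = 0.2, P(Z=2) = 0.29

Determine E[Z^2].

E[Z^2] = Σ z^2·P(Z=z)
 = 1·0.29 + 0·0.22 + 1·0.2 + 4·0.29
 = 0.29 + 0 + 0.2 + 1.16
 = 1.65

1.65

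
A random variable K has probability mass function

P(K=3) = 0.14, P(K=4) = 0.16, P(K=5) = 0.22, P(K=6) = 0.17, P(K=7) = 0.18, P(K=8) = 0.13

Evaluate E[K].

E[K] = Σ k·P(K=k)
 = 3·0.14 + 4·0.16 + 5·0.22 + 6·0.17 + 7·0.18 + 8·0.13
 = 0.42 + 0.64 + 1.1 + 1.02 + 1.26 + 1.04
 = 5.48

5.48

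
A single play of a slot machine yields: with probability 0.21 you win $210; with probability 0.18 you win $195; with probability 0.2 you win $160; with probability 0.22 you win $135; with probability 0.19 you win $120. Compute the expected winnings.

E[payout] = 210·0.21 + 195·0.18 + 160·0.2 + 135·0.22 + 120·0.19
 = 44.1 + 35.1 + 32 + 29.7 + 22.8
 = 163.7

163.7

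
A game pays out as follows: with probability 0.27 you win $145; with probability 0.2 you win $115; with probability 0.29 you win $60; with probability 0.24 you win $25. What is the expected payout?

85.55

E[payout] = 145·0.27 + 115·0.2 + 60·0.29 + 25·0.24
 = 39.15 + 23 + 17.4 + 6
 = 85.55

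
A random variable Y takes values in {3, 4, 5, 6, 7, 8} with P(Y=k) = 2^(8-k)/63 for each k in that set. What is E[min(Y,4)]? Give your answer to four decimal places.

3.4921

E[min(Y,4)] = Σ min(y,4)·P(Y=y)
 = 3·32/63 + 4·16/63 + 4·8/63 + 4·4/63 + 4·2/63 + 4·1/63
 = 32/21 + 64/63 + 32/63 + 16/63 + 8/63 + 4/63
 = 220/63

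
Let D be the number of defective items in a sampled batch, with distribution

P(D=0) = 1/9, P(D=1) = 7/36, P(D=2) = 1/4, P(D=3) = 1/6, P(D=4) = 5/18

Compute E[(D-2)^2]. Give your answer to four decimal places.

E[(D-2)^2] = Σ (d-2)^2·P(D=d)
 = 4·1/9 + 1·7/36 + 0·1/4 + 1·1/6 + 4·5/18
 = 4/9 + 7/36 + 0 + 1/6 + 10/9
 = 23/12

1.9167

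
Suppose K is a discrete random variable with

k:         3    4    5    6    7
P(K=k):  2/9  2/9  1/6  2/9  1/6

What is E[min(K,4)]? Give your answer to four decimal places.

3.7778

E[min(K,4)] = Σ min(k,4)·P(K=k)
 = 3·2/9 + 4·2/9 + 4·1/6 + 4·2/9 + 4·1/6
 = 2/3 + 8/9 + 2/3 + 8/9 + 2/3
 = 34/9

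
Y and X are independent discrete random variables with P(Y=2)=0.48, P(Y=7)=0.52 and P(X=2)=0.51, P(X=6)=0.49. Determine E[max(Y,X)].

E[max(Y,X)] = Σ_y Σ_x max(y,x) · P(Y=y)P(X=x)
 = 2·0.2448 + 6·0.2352 + 7·0.2652 + 7·0.2548
 = 0.4896 + 1.4112 + 1.8564 + 1.7836
 = 5.5408

5.5408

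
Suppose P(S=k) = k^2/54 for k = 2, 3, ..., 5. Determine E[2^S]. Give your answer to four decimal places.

E[2^S] = Σ 2^s·P(S=s)
 = 4·2/27 + 8·1/6 + 16·8/27 + 32·25/54
 = 8/27 + 4/3 + 128/27 + 400/27
 = 572/27

21.1852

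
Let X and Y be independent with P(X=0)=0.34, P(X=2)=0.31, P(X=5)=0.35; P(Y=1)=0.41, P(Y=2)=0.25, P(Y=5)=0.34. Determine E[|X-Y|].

E[|X-Y|] = Σ_x Σ_y |x-y| · P(X=x)P(Y=y)
 = 1·0.1394 + 2·0.085 + 5·0.1156 + 1·0.1271 + 0·0.0775 + 3·0.1054 + 4·0.1435 + 3·0.0875 + 0·0.119
 = 0.1394 + 0.17 + 0.578 + 0.1271 + 0 + 0.3162 + 0.574 + 0.2625 + 0
 = 2.1672

2.1672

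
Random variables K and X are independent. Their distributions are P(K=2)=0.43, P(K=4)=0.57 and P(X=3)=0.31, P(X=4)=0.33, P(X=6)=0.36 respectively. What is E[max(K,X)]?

4.5867

E[max(K,X)] = Σ_k Σ_x max(k,x) · P(K=k)P(X=x)
 = 3·0.1333 + 4·0.1419 + 6·0.1548 + 4·0.1767 + 4·0.1881 + 6·0.2052
 = 0.3999 + 0.5676 + 0.9288 + 0.7068 + 0.7524 + 1.2312
 = 4.5867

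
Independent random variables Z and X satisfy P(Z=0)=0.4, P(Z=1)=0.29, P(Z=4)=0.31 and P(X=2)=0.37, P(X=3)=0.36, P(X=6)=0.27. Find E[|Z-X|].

E[|Z-X|] = Σ_z Σ_x |z-x| · P(Z=z)P(X=x)
 = 2·0.148 + 3·0.144 + 6·0.108 + 1·0.1073 + 2·0.1044 + 5·0.0783 + 2·0.1147 + 1·0.1116 + 2·0.0837
 = 0.296 + 0.432 + 0.648 + 0.1073 + 0.2088 + 0.3915 + 0.2294 + 0.1116 + 0.1674
 = 2.592

2.592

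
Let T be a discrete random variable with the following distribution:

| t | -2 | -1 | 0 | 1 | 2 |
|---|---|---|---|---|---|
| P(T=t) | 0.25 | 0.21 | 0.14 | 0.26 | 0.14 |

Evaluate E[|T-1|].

1.45

E[|T-1|] = Σ |t-1|·P(T=t)
 = 3·0.25 + 2·0.21 + 1·0.14 + 0·0.26 + 1·0.14
 = 0.75 + 0.42 + 0.14 + 0 + 0.14
 = 1.45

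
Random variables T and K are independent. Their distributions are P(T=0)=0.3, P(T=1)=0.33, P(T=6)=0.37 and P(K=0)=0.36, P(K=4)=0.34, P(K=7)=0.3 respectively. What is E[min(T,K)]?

1.3804

E[min(T,K)] = Σ_t Σ_k min(t,k) · P(T=t)P(K=k)
 = 0·0.108 + 0·0.102 + 0·0.09 + 0·0.1188 + 1·0.1122 + 1·0.099 + 0·0.1332 + 4·0.1258 + 6·0.111
 = 0 + 0 + 0 + 0 + 0.1122 + 0.099 + 0 + 0.5032 + 0.666
 = 1.3804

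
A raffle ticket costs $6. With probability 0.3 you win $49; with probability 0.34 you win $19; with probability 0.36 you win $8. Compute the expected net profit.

18.04

E[payout] = 49·0.3 + 19·0.34 + 8·0.36
 = 14.7 + 6.46 + 2.88
 = 24.04
Net = 24.04 - 6 = 18.04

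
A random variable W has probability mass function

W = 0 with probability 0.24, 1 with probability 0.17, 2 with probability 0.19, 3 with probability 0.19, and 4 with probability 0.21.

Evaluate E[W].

1.96

E[W] = Σ w·P(W=w)
 = 0·0.24 + 1·0.17 + 2·0.19 + 3·0.19 + 4·0.21
 = 0 + 0.17 + 0.38 + 0.57 + 0.84
 = 1.96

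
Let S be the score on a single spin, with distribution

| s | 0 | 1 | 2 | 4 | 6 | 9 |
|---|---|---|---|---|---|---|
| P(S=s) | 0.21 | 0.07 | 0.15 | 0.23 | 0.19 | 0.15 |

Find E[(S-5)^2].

E[(S-5)^2] = Σ (s-5)^2·P(S=s)
 = 25·0.21 + 16·0.07 + 9·0.15 + 1·0.23 + 1·0.19 + 16·0.15
 = 5.25 + 1.12 + 1.35 + 0.23 + 0.19 + 2.4
 = 10.54

10.54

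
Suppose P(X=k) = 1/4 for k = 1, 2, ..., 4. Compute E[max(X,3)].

3.25

E[max(X,3)] = Σ max(x,3)·P(X=x)
 = 3·1/4 + 3·1/4 + 3·1/4 + 4·1/4
 = 3/4 + 3/4 + 3/4 + 1
 = 13/4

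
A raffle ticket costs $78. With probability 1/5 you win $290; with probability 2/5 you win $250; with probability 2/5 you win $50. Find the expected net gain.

E[payout] = 290·1/5 + 250·2/5 + 50·2/5
 = 58 + 100 + 20
 = 178
Net = 178 - 78 = 100

100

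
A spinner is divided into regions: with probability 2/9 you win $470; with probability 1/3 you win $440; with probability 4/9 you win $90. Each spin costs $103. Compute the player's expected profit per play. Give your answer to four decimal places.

188.1111

E[payout] = 470·2/9 + 440·1/3 + 90·4/9
 = 940/9 + 440/3 + 40
 = 2620/9
Net = 2620/9 - 103 = 1693/9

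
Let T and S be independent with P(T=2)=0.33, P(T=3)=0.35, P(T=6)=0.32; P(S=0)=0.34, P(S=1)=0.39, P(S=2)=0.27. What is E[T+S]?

E[T+S] = Σ_t Σ_s (t+s) · P(T=t)P(S=s)
 = 2·0.1122 + 3·0.1287 + 4·0.0891 + 3·0.119 + 4·0.1365 + 5·0.0945 + 6·0.1088 + 7·0.1248 + 8·0.0864
 = 0.2244 + 0.3861 + 0.3564 + 0.357 + 0.546 + 0.4725 + 0.6528 + 0.8736 + 0.6912
 = 4.56

4.56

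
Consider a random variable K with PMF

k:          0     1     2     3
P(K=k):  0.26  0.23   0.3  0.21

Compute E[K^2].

E[K^2] = Σ k^2·P(K=k)
 = 0·0.26 + 1·0.23 + 4·0.3 + 9·0.21
 = 0 + 0.23 + 1.2 + 1.89
 = 3.32

3.32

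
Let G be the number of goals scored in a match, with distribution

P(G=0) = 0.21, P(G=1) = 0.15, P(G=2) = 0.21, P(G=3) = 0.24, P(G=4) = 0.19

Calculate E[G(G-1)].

E[G(G-1)] = Σ g(g-1)·P(G=g)
 = 0·0.21 + 0·0.15 + 2·0.21 + 6·0.24 + 12·0.19
 = 0 + 0 + 0.42 + 1.44 + 2.28
 = 4.14

4.14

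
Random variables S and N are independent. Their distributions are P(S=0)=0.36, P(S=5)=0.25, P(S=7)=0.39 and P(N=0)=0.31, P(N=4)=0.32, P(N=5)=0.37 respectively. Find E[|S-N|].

E[|S-N|] = Σ_s Σ_n |s-n| · P(S=s)P(N=n)
 = 0·0.1116 + 4·0.1152 + 5·0.1332 + 5·0.0775 + 1·0.08 + 0·0.0925 + 7·0.1209 + 3·0.1248 + 2·0.1443
 = 0 + 0.4608 + 0.666 + 0.3875 + 0.08 + 0 + 0.8463 + 0.3744 + 0.2886
 = 3.1036

3.1036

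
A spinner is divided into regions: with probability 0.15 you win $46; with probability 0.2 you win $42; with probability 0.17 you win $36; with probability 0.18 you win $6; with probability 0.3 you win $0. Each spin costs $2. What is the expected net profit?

20.5

E[payout] = 46·0.15 + 42·0.2 + 36·0.17 + 6·0.18 + 0·0.3
 = 6.9 + 8.4 + 6.12 + 1.08 + 0
 = 22.5
Net = 22.5 - 2 = 20.5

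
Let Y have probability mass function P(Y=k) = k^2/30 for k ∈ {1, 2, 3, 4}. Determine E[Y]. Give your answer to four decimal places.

3.3333

E[Y] = Σ y·P(Y=y)
 = 1·1/30 + 2·2/15 + 3·3/10 + 4·8/15
 = 1/30 + 4/15 + 9/10 + 32/15
 = 10/3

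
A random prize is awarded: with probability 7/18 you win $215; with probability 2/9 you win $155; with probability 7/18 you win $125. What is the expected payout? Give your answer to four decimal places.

166.6667

E[payout] = 215·7/18 + 155·2/9 + 125·7/18
 = 1505/18 + 310/9 + 875/18
 = 500/3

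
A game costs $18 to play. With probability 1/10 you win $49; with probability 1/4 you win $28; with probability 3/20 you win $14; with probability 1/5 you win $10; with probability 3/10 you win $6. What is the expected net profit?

-0.2

E[payout] = 49·1/10 + 28·1/4 + 14·3/20 + 10·1/5 + 6·3/10
 = 49/10 + 7 + 21/10 + 2 + 9/5
 = 89/5
Net = 89/5 - 18 = -1/5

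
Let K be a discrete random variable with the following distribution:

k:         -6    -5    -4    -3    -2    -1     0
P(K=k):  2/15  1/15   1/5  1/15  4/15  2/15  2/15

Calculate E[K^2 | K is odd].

P(K is odd) = 1/15 + 1/15 + 2/15 = 4/15.
E[K^2 | K is odd] = [25·1/15 + 9·1/15 + 1·2/15] / (4/15)
 = 12/5 / (4/15)
 = 9

9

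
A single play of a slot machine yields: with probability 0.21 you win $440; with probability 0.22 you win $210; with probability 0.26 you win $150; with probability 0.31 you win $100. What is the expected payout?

208.6

E[payout] = 440·0.21 + 210·0.22 + 150·0.26 + 100·0.31
 = 92.4 + 46.2 + 39 + 31
 = 208.6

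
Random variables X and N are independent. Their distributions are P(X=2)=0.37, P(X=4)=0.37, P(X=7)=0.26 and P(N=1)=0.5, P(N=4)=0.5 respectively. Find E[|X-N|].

E[|X-N|] = Σ_x Σ_n |x-n| · P(X=x)P(N=n)
 = 1·0.185 + 2·0.185 + 3·0.185 + 0·0.185 + 6·0.13 + 3·0.13
 = 0.185 + 0.37 + 0.555 + 0 + 0.78 + 0.39
 = 2.28

2.28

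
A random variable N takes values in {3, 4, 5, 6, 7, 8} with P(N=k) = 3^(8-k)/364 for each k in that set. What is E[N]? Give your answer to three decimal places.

3.492

E[N] = Σ n·P(N=n)
 = 3·243/364 + 4·81/364 + 5·27/364 + 6·9/364 + 7·3/364 + 8·1/364
 = 729/364 + 81/91 + 135/364 + 27/182 + 3/52 + 2/91
 = 1271/364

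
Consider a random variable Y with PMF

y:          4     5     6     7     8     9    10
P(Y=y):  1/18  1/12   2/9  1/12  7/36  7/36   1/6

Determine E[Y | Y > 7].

8.95

P(Y > 7) = 7/36 + 7/36 + 1/6 = 5/9.
E[Y | Y > 7] = [8·7/36 + 9·7/36 + 10·1/6] / (5/9)
 = 179/36 / (5/9)
 = 179/20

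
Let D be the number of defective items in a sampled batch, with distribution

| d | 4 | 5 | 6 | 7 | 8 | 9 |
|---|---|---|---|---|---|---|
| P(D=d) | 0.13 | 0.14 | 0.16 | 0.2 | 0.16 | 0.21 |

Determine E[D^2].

E[D^2] = Σ d^2·P(D=d)
 = 16·0.13 + 25·0.14 + 36·0.16 + 49·0.2 + 64·0.16 + 81·0.21
 = 2.08 + 3.5 + 5.76 + 9.8 + 10.24 + 17.01
 = 48.39

48.39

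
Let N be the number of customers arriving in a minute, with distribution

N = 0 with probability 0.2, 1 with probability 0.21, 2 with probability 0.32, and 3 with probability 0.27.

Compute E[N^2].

3.92

E[N^2] = Σ n^2·P(N=n)
 = 0·0.2 + 1·0.21 + 4·0.32 + 9·0.27
 = 0 + 0.21 + 1.28 + 2.43
 = 3.92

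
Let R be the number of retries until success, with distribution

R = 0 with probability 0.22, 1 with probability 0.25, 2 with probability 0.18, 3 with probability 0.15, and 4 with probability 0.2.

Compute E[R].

1.86

E[R] = Σ r·P(R=r)
 = 0·0.22 + 1·0.25 + 2·0.18 + 3·0.15 + 4·0.2
 = 0 + 0.25 + 0.36 + 0.45 + 0.8
 = 1.86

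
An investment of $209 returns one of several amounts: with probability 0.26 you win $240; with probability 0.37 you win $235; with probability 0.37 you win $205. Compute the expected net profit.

16.2

E[payout] = 240·0.26 + 235·0.37 + 205·0.37
 = 62.4 + 86.95 + 75.85
 = 225.2
Net = 225.2 - 209 = 16.2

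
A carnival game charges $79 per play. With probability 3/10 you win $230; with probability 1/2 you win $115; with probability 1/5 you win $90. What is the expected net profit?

65.5

E[payout] = 230·3/10 + 115·1/2 + 90·1/5
 = 69 + 115/2 + 18
 = 289/2
Net = 289/2 - 79 = 131/2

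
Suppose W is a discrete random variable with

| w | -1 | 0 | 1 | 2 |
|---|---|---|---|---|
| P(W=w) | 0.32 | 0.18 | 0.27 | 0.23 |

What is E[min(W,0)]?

-0.32

E[min(W,0)] = Σ min(w,0)·P(W=w)
 = (-1)·0.32 + 0·0.18 + 0·0.27 + 0·0.23
 = (-0.32) + 0 + 0 + 0
 = -0.32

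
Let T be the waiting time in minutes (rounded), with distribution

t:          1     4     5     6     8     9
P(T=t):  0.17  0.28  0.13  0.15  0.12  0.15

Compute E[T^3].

E[T^3] = Σ t^3·P(T=t)
 = 1·0.17 + 64·0.28 + 125·0.13 + 216·0.15 + 512·0.12 + 729·0.15
 = 0.17 + 17.92 + 16.25 + 32.4 + 61.44 + 109.35
 = 237.53

237.53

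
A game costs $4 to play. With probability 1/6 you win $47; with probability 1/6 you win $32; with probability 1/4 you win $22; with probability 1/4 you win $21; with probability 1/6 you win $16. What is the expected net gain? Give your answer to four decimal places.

22.5833

E[payout] = 47·1/6 + 32·1/6 + 22·1/4 + 21·1/4 + 16·1/6
 = 47/6 + 16/3 + 11/2 + 21/4 + 8/3
 = 319/12
Net = 319/12 - 4 = 271/12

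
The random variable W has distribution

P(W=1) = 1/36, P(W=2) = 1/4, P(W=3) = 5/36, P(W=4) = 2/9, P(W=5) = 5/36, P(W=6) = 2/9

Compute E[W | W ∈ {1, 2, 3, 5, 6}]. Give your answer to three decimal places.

3.821

P(W ∈ {1, 2, 3, 5, 6}) = 1/36 + 1/4 + 5/36 + 5/36 + 2/9 = 7/9.
E[W | W ∈ {1, 2, 3, 5, 6}] = [1·1/36 + 2·1/4 + 3·5/36 + 5·5/36 + 6·2/9] / (7/9)
 = 107/36 / (7/9)
 = 107/28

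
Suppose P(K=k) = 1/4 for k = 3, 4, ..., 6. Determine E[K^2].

E[K^2] = Σ k^2·P(K=k)
 = 9·1/4 + 16·1/4 + 25·1/4 + 36·1/4
 = 9/4 + 4 + 25/4 + 9
 = 43/2

21.5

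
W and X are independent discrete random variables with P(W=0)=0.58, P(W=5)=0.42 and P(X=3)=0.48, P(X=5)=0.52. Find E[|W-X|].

E[|W-X|] = Σ_w Σ_x |w-x| · P(W=w)P(X=x)
 = 3·0.2784 + 5·0.3016 + 2·0.2016 + 0·0.2184
 = 0.8352 + 1.508 + 0.4032 + 0
 = 2.7464

2.7464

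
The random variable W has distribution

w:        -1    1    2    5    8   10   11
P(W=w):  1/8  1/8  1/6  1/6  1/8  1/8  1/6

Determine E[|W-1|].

E[|W-1|] = Σ |w-1|·P(W=w)
 = 2·1/8 + 0·1/8 + 1·1/6 + 4·1/6 + 7·1/8 + 9·1/8 + 10·1/6
 = 1/4 + 0 + 1/6 + 2/3 + 7/8 + 9/8 + 5/3
 = 19/4

4.75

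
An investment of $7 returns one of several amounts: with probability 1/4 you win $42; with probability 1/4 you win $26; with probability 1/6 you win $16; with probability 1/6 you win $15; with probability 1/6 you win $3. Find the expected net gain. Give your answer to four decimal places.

E[payout] = 42·1/4 + 26·1/4 + 16·1/6 + 15·1/6 + 3·1/6
 = 21/2 + 13/2 + 8/3 + 5/2 + 1/2
 = 68/3
Net = 68/3 - 7 = 47/3

15.6667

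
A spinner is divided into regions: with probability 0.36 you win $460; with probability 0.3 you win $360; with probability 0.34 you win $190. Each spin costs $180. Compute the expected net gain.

158.2

E[payout] = 460·0.36 + 360·0.3 + 190·0.34
 = 165.6 + 108 + 64.6
 = 338.2
Net = 338.2 - 180 = 158.2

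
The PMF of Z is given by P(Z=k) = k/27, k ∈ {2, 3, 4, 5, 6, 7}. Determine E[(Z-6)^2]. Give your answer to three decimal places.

E[(Z-6)^2] = Σ (z-6)^2·P(Z=z)
 = 16·2/27 + 9·1/9 + 4·4/27 + 1·5/27 + 0·2/9 + 1·7/27
 = 32/27 + 1 + 16/27 + 5/27 + 0 + 7/27
 = 29/9

3.222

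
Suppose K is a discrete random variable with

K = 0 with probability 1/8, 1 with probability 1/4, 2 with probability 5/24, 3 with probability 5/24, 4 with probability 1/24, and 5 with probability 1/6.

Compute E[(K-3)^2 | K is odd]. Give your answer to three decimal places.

2.667

P(K is odd) = 1/4 + 5/24 + 1/6 = 5/8.
E[(K-3)^2 | K is odd] = [4·1/4 + 0·5/24 + 4·1/6] / (5/8)
 = 5/3 / (5/8)
 = 8/3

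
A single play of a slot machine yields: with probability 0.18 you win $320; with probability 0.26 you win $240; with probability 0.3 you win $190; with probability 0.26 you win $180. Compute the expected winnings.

223.8

E[payout] = 320·0.18 + 240·0.26 + 190·0.3 + 180·0.26
 = 57.6 + 62.4 + 57 + 46.8
 = 223.8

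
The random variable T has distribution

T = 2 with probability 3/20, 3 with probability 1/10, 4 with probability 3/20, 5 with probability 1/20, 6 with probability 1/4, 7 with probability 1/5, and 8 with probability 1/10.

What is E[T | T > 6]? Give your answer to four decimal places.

7.3333

P(T > 6) = 1/5 + 1/10 = 3/10.
E[T | T > 6] = [7·1/5 + 8·1/10] / (3/10)
 = 11/5 / (3/10)
 = 22/3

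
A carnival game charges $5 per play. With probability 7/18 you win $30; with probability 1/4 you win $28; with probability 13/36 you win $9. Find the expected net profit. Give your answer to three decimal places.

16.917

E[payout] = 30·7/18 + 28·1/4 + 9·13/36
 = 35/3 + 7 + 13/4
 = 263/12
Net = 263/12 - 5 = 203/12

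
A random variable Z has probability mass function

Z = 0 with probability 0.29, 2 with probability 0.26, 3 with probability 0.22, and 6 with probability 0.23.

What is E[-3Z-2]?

-9.68

E[-3Z-2] = Σ (-3z-2)·P(Z=z)
 = (-2)·0.29 + (-8)·0.26 + (-11)·0.22 + (-20)·0.23
 = (-0.58) + (-2.08) + (-2.42) + (-4.6)
 = -9.68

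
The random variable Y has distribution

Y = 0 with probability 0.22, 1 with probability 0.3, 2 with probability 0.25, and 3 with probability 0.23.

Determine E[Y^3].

8.51

E[Y^3] = Σ y^3·P(Y=y)
 = 0·0.22 + 1·0.3 + 8·0.25 + 27·0.23
 = 0 + 0.3 + 2 + 6.21
 = 8.51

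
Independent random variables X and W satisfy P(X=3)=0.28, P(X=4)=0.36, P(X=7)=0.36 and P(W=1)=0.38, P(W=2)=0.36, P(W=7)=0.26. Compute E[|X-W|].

3.024

E[|X-W|] = Σ_x Σ_w |x-w| · P(X=x)P(W=w)
 = 2·0.1064 + 1·0.1008 + 4·0.0728 + 3·0.1368 + 2·0.1296 + 3·0.0936 + 6·0.1368 + 5·0.1296 + 0·0.0936
 = 0.2128 + 0.1008 + 0.2912 + 0.4104 + 0.2592 + 0.2808 + 0.8208 + 0.648 + 0
 = 3.024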